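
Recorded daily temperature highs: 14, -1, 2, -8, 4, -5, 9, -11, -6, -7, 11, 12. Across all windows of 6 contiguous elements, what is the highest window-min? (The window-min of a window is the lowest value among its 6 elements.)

Each size-6 window and its min:
(14, -1, 2, -8, 4, -5) → min -8
(-1, 2, -8, 4, -5, 9) → min -8
(2, -8, 4, -5, 9, -11) → min -11
(-8, 4, -5, 9, -11, -6) → min -11
(4, -5, 9, -11, -6, -7) → min -11
(-5, 9, -11, -6, -7, 11) → min -11
(9, -11, -6, -7, 11, 12) → min -11
Highest of these is -8.

-8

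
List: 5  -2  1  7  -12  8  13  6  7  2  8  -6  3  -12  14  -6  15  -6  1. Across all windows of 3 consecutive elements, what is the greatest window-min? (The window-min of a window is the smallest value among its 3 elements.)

6

Each size-3 window and its min:
(5, -2, 1) → min -2
(-2, 1, 7) → min -2
(1, 7, -12) → min -12
(7, -12, 8) → min -12
(-12, 8, 13) → min -12
(8, 13, 6) → min 6
(13, 6, 7) → min 6
(6, 7, 2) → min 2
(7, 2, 8) → min 2
(2, 8, -6) → min -6
(8, -6, 3) → min -6
(-6, 3, -12) → min -12
(3, -12, 14) → min -12
(-12, 14, -6) → min -12
(14, -6, 15) → min -6
(-6, 15, -6) → min -6
(15, -6, 1) → min -6
Greatest of these is 6.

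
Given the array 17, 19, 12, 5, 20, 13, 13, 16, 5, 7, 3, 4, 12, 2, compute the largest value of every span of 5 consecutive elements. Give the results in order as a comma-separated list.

20, 20, 20, 20, 20, 16, 16, 16, 12, 12

Sliding a size-5 window across the 14 values:
17 19 12 5 20 → max 20
19 12 5 20 13 → max 20
12 5 20 13 13 → max 20
5 20 13 13 16 → max 20
20 13 13 16 5 → max 20
13 13 16 5 7 → max 16
13 16 5 7 3 → max 16
16 5 7 3 4 → max 16
5 7 3 4 12 → max 12
7 3 4 12 2 → max 12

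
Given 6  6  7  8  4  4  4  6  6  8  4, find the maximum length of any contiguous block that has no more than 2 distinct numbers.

5

Extend right; when distinct count exceeds 2, shrink from the left:
add 6: window [6] (1 distinct), len 1
add 6: window [6, 6] (1 distinct), len 2
add 7: window [6, 6, 7] (2 distinct), len 3
add 8: window [7, 8] (2 distinct), len 2
add 4: window [8, 4] (2 distinct), len 2
add 4: window [8, 4, 4] (2 distinct), len 3
add 4: window [8, 4, 4, 4] (2 distinct), len 4
add 6: window [4, 4, 4, 6] (2 distinct), len 4
add 6: window [4, 4, 4, 6, 6] (2 distinct), len 5
add 8: window [6, 6, 8] (2 distinct), len 3
add 4: window [8, 4] (2 distinct), len 2
Longest length with ≤2 distinct: 5.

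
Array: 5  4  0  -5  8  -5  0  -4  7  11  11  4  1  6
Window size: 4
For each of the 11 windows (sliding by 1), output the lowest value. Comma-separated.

Sliding a size-4 window across the 14 values:
5 4 0 -5 → min -5
4 0 -5 8 → min -5
0 -5 8 -5 → min -5
-5 8 -5 0 → min -5
8 -5 0 -4 → min -5
-5 0 -4 7 → min -5
0 -4 7 11 → min -4
-4 7 11 11 → min -4
7 11 11 4 → min 4
11 11 4 1 → min 1
11 4 1 6 → min 1

-5, -5, -5, -5, -5, -5, -4, -4, 4, 1, 1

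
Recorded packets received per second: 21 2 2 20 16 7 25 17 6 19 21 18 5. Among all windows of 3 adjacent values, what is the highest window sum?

(21, 2, 2) → sum 25
(2, 2, 20) → sum 24
(2, 20, 16) → sum 38
(20, 16, 7) → sum 43
(16, 7, 25) → sum 48
(7, 25, 17) → sum 49
(25, 17, 6) → sum 48
(17, 6, 19) → sum 42
(6, 19, 21) → sum 46
(19, 21, 18) → sum 58
(21, 18, 5) → sum 44
Highest of these is 58.

58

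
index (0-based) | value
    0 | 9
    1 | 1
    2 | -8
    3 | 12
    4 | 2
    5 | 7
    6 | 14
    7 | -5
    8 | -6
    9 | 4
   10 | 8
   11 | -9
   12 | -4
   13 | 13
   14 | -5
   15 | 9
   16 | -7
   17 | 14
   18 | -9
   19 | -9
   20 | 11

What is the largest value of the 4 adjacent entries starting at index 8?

8

Elements at indices 8..11: -6, 4, 8, -9
max(-6, 4, 8, -9) = 8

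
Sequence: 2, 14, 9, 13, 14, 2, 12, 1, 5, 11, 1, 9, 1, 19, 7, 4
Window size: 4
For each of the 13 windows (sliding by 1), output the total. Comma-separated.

38, 50, 38, 41, 29, 20, 29, 18, 26, 22, 30, 36, 31

2 14 9 13 → sum 38
14 9 13 14 → sum 50
9 13 14 2 → sum 38
13 14 2 12 → sum 41
14 2 12 1 → sum 29
2 12 1 5 → sum 20
12 1 5 11 → sum 29
1 5 11 1 → sum 18
5 11 1 9 → sum 26
11 1 9 1 → sum 22
1 9 1 19 → sum 30
9 1 19 7 → sum 36
1 19 7 4 → sum 31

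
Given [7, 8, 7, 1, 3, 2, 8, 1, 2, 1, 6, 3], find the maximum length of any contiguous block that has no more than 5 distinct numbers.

[7] 1 distinct, len 1
[7, 8] 2 distinct, len 2
[7, 8, 7] 2 distinct, len 3
[7, 8, 7, 1] 3 distinct, len 4
[7, 8, 7, 1, 3] 4 distinct, len 5
[7, 8, 7, 1, 3, 2] 5 distinct, len 6
[7, 8, 7, 1, 3, 2, 8] 5 distinct, len 7
[7, 8, 7, 1, 3, 2, 8, 1] 5 distinct, len 8
[7, 8, 7, 1, 3, 2, 8, 1, 2] 5 distinct, len 9
[7, 8, 7, 1, 3, 2, 8, 1, 2, 1] 5 distinct, len 10
[1, 3, 2, 8, 1, 2, 1, 6] 5 distinct, len 8
[1, 3, 2, 8, 1, 2, 1, 6, 3] 5 distinct, len 9
Longest length with ≤5 distinct: 10.

10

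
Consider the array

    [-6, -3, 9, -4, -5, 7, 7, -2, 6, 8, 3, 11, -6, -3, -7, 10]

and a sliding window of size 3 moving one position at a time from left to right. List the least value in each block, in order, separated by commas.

-6, -4, -5, -5, -5, -2, -2, -2, 3, 3, -6, -6, -7, -7

Sliding a size-3 window across the 16 values:
(-6, -3, 9) → min -6
(-3, 9, -4) → min -4
(9, -4, -5) → min -5
(-4, -5, 7) → min -5
(-5, 7, 7) → min -5
(7, 7, -2) → min -2
(7, -2, 6) → min -2
(-2, 6, 8) → min -2
(6, 8, 3) → min 3
(8, 3, 11) → min 3
(3, 11, -6) → min -6
(11, -6, -3) → min -6
(-6, -3, -7) → min -7
(-3, -7, 10) → min -7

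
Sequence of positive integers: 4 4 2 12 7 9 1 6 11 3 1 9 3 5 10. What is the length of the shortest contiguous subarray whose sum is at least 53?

9

add 4: running sum 4 < 53
add 4: running sum 8 < 53
add 2: running sum 10 < 53
add 12: running sum 22 < 53
add 7: running sum 29 < 53
add 9: running sum 38 < 53
add 1: running sum 39 < 53
add 6: running sum 45 < 53
end 8: [4, 4, 2, 12, 7, 9, 1, 6, 11] sum 56, len 9
end 9: [4, 2, 12, 7, 9, 1, 6, 11, 3] sum 55, len 9
end 10: [4, 2, 12, 7, 9, 1, 6, 11, 3, 1] sum 56, len 10
end 11: [12, 7, 9, 1, 6, 11, 3, 1, 9] sum 59, len 9
end 12: [12, 7, 9, 1, 6, 11, 3, 1, 9, 3] sum 62, len 10
end 13: [7, 9, 1, 6, 11, 3, 1, 9, 3, 5] sum 55, len 10
end 14: [9, 1, 6, 11, 3, 1, 9, 3, 5, 10] sum 58, len 10
Shortest qualifying length: 9.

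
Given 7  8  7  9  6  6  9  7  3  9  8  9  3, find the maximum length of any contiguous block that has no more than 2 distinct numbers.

4

[7] 1 distinct, len 1
[7, 8] 2 distinct, len 2
[7, 8, 7] 2 distinct, len 3
[7, 9] 2 distinct, len 2
[9, 6] 2 distinct, len 2
[9, 6, 6] 2 distinct, len 3
[9, 6, 6, 9] 2 distinct, len 4
[9, 7] 2 distinct, len 2
[7, 3] 2 distinct, len 2
[3, 9] 2 distinct, len 2
[9, 8] 2 distinct, len 2
[9, 8, 9] 2 distinct, len 3
[9, 3] 2 distinct, len 2
Longest length with ≤2 distinct: 4.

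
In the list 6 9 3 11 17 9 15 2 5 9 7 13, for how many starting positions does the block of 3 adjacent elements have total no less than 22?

7

6 9 3 → sum 18
9 3 11 → sum 23  ≥ 22 ✓
3 11 17 → sum 31  ≥ 22 ✓
11 17 9 → sum 37  ≥ 22 ✓
17 9 15 → sum 41  ≥ 22 ✓
9 15 2 → sum 26  ≥ 22 ✓
15 2 5 → sum 22  ≥ 22 ✓
2 5 9 → sum 16
5 9 7 → sum 21
9 7 13 → sum 29  ≥ 22 ✓
7 windows satisfy the condition.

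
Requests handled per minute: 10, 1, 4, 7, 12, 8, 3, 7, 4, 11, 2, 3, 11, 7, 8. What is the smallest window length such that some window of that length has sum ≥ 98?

15

add 10: running sum 10 < 98
add 1: running sum 11 < 98
add 4: running sum 15 < 98
add 7: running sum 22 < 98
add 12: running sum 34 < 98
add 8: running sum 42 < 98
add 3: running sum 45 < 98
add 7: running sum 52 < 98
add 4: running sum 56 < 98
add 11: running sum 67 < 98
add 2: running sum 69 < 98
add 3: running sum 72 < 98
add 11: running sum 83 < 98
add 7: running sum 90 < 98
add 8: shortest ending here [10, 1, 4, 7, 12, 8, 3, 7, 4, 11, 2, 3, 11, 7, 8] sum 98, len 15
Shortest qualifying length: 15.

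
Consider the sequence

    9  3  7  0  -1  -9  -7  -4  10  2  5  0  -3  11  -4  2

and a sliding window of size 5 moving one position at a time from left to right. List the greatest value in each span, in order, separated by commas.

9, 7, 7, 0, 10, 10, 10, 10, 10, 11, 11, 11

Sliding a size-5 window across the 16 values:
[9, 3, 7, 0, -1] → max 9
[3, 7, 0, -1, -9] → max 7
[7, 0, -1, -9, -7] → max 7
[0, -1, -9, -7, -4] → max 0
[-1, -9, -7, -4, 10] → max 10
[-9, -7, -4, 10, 2] → max 10
[-7, -4, 10, 2, 5] → max 10
[-4, 10, 2, 5, 0] → max 10
[10, 2, 5, 0, -3] → max 10
[2, 5, 0, -3, 11] → max 11
[5, 0, -3, 11, -4] → max 11
[0, -3, 11, -4, 2] → max 11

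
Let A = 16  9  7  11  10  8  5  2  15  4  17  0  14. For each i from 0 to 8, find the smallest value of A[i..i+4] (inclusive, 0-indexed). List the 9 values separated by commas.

Sliding a size-5 window across the 13 values:
16 9 7 11 10 → min 7
9 7 11 10 8 → min 7
7 11 10 8 5 → min 5
11 10 8 5 2 → min 2
10 8 5 2 15 → min 2
8 5 2 15 4 → min 2
5 2 15 4 17 → min 2
2 15 4 17 0 → min 0
15 4 17 0 14 → min 0

7, 7, 5, 2, 2, 2, 2, 0, 0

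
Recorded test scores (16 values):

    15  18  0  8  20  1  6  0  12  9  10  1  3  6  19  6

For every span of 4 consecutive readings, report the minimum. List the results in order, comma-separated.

[15, 18, 0, 8] → min 0
[18, 0, 8, 20] → min 0
[0, 8, 20, 1] → min 0
[8, 20, 1, 6] → min 1
[20, 1, 6, 0] → min 0
[1, 6, 0, 12] → min 0
[6, 0, 12, 9] → min 0
[0, 12, 9, 10] → min 0
[12, 9, 10, 1] → min 1
[9, 10, 1, 3] → min 1
[10, 1, 3, 6] → min 1
[1, 3, 6, 19] → min 1
[3, 6, 19, 6] → min 3

0, 0, 0, 1, 0, 0, 0, 0, 1, 1, 1, 1, 3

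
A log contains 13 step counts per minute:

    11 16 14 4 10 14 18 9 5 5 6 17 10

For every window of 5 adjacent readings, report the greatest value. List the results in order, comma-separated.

16, 16, 18, 18, 18, 18, 18, 17, 17

[11, 16, 14, 4, 10] → max 16
[16, 14, 4, 10, 14] → max 16
[14, 4, 10, 14, 18] → max 18
[4, 10, 14, 18, 9] → max 18
[10, 14, 18, 9, 5] → max 18
[14, 18, 9, 5, 5] → max 18
[18, 9, 5, 5, 6] → max 18
[9, 5, 5, 6, 17] → max 17
[5, 5, 6, 17, 10] → max 17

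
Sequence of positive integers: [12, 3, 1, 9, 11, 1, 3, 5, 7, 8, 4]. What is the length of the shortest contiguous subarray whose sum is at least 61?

11

add 12: running sum 12 < 61
add 3: running sum 15 < 61
add 1: running sum 16 < 61
add 9: running sum 25 < 61
add 11: running sum 36 < 61
add 1: running sum 37 < 61
add 3: running sum 40 < 61
add 5: running sum 45 < 61
add 7: running sum 52 < 61
add 8: running sum 60 < 61
add 4: shortest ending here [12, 3, 1, 9, 11, 1, 3, 5, 7, 8, 4] sum 64, len 11
Shortest qualifying length: 11.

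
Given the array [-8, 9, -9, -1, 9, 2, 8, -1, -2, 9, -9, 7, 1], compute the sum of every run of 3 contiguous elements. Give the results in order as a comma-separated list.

-8, -1, -1, 10, 19, 9, 5, 6, -2, 7, -1

Sliding a size-3 window across the 13 values:
(-8, 9, -9) → sum -8
(9, -9, -1) → sum -1
(-9, -1, 9) → sum -1
(-1, 9, 2) → sum 10
(9, 2, 8) → sum 19
(2, 8, -1) → sum 9
(8, -1, -2) → sum 5
(-1, -2, 9) → sum 6
(-2, 9, -9) → sum -2
(9, -9, 7) → sum 7
(-9, 7, 1) → sum -1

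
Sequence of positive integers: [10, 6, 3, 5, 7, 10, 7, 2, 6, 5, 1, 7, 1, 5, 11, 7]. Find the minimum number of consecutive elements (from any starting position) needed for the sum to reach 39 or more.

6

add 10: running sum 10 < 39
add 6: running sum 16 < 39
add 3: running sum 19 < 39
add 5: running sum 24 < 39
add 7: running sum 31 < 39
end 5: [10, 6, 3, 5, 7, 10] sum 41, len 6
end 6: [10, 6, 3, 5, 7, 10, 7] sum 48, len 7
end 7: [6, 3, 5, 7, 10, 7, 2] sum 40, len 7
end 8: [3, 5, 7, 10, 7, 2, 6] sum 40, len 7
end 9: [5, 7, 10, 7, 2, 6, 5] sum 42, len 7
end 10: [5, 7, 10, 7, 2, 6, 5, 1] sum 43, len 8
end 11: [7, 10, 7, 2, 6, 5, 1, 7] sum 45, len 8
end 12: [10, 7, 2, 6, 5, 1, 7, 1] sum 39, len 8
end 13: [10, 7, 2, 6, 5, 1, 7, 1, 5] sum 44, len 9
end 14: [7, 2, 6, 5, 1, 7, 1, 5, 11] sum 45, len 9
end 15: [6, 5, 1, 7, 1, 5, 11, 7] sum 43, len 8
Shortest qualifying length: 6.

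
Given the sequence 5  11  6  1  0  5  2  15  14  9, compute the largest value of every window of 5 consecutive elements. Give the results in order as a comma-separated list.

11, 11, 6, 15, 15, 15

Sliding a size-5 window across the 10 values:
[5, 11, 6, 1, 0] → max 11
[11, 6, 1, 0, 5] → max 11
[6, 1, 0, 5, 2] → max 6
[1, 0, 5, 2, 15] → max 15
[0, 5, 2, 15, 14] → max 15
[5, 2, 15, 14, 9] → max 15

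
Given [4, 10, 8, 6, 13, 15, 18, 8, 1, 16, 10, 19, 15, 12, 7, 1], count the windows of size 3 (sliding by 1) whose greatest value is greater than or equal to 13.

[4, 10, 8] → max 10
[10, 8, 6] → max 10
[8, 6, 13] → max 13  ≥ 13 ✓
[6, 13, 15] → max 15  ≥ 13 ✓
[13, 15, 18] → max 18  ≥ 13 ✓
[15, 18, 8] → max 18  ≥ 13 ✓
[18, 8, 1] → max 18  ≥ 13 ✓
[8, 1, 16] → max 16  ≥ 13 ✓
[1, 16, 10] → max 16  ≥ 13 ✓
[16, 10, 19] → max 19  ≥ 13 ✓
[10, 19, 15] → max 19  ≥ 13 ✓
[19, 15, 12] → max 19  ≥ 13 ✓
[15, 12, 7] → max 15  ≥ 13 ✓
[12, 7, 1] → max 12
11 windows satisfy the condition.

11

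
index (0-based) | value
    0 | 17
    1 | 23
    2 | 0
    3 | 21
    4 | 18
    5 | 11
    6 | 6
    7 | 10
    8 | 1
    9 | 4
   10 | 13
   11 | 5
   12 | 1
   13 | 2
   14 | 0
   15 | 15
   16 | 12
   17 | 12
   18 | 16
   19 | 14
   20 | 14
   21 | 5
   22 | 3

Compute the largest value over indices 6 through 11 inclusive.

13

Elements at indices 6..11: 6, 10, 1, 4, 13, 5
max(6, 10, 1, 4, 13, 5) = 13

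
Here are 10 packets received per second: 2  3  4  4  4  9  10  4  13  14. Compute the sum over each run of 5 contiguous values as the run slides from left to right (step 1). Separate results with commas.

(2, 3, 4, 4, 4) → sum 17
(3, 4, 4, 4, 9) → sum 24
(4, 4, 4, 9, 10) → sum 31
(4, 4, 9, 10, 4) → sum 31
(4, 9, 10, 4, 13) → sum 40
(9, 10, 4, 13, 14) → sum 50

17, 24, 31, 31, 40, 50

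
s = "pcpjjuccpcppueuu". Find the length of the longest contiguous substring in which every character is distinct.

add p: [p] len 1
add c: [p, c] len 2
add p (repeat p, move left end past it): [c, p] len 2
add j: [c, p, j] len 3
add j (repeat j, move left end past it): [j] len 1
add u: [j, u] len 2
add c: [j, u, c] len 3
add c (repeat c, move left end past it): [c] len 1
add p: [c, p] len 2
add c (repeat c, move left end past it): [p, c] len 2
add p (repeat p, move left end past it): [c, p] len 2
add p (repeat p, move left end past it): [p] len 1
add u: [p, u] len 2
add e: [p, u, e] len 3
add u (repeat u, move left end past it): [e, u] len 2
add u (repeat u, move left end past it): [u] len 1
Longest all-distinct length: 3.

3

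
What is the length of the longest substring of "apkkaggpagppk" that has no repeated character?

[a] len 1
[a, p] len 2
[a, p, k] len 3
[k] len 1
[k, a] len 2
[k, a, g] len 3
[g] len 1
[g, p] len 2
[g, p, a] len 3
[p, a, g] len 3
[a, g, p] len 3
[p] len 1
[p, k] len 2
Longest all-distinct length: 3.

3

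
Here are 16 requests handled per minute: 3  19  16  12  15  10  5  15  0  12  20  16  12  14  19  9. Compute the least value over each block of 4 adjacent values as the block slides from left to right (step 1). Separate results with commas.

3, 12, 10, 5, 5, 0, 0, 0, 0, 12, 12, 12, 9

Sliding a size-4 window across the 16 values:
[3, 19, 16, 12] → min 3
[19, 16, 12, 15] → min 12
[16, 12, 15, 10] → min 10
[12, 15, 10, 5] → min 5
[15, 10, 5, 15] → min 5
[10, 5, 15, 0] → min 0
[5, 15, 0, 12] → min 0
[15, 0, 12, 20] → min 0
[0, 12, 20, 16] → min 0
[12, 20, 16, 12] → min 12
[20, 16, 12, 14] → min 12
[16, 12, 14, 19] → min 12
[12, 14, 19, 9] → min 9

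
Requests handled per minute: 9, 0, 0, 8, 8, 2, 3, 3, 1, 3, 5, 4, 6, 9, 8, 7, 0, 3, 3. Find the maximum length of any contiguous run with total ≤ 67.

16

add 9: [9] sum 9, len 1
add 0: [9, 0] sum 9, len 2
add 0: [9, 0, 0] sum 9, len 3
add 8: [9, 0, 0, 8] sum 17, len 4
add 8: [9, 0, 0, 8, 8] sum 25, len 5
add 2: [9, 0, 0, 8, 8, 2] sum 27, len 6
add 3: [9, 0, 0, 8, 8, 2, 3] sum 30, len 7
add 3: [9, 0, 0, 8, 8, 2, 3, 3] sum 33, len 8
add 1: [9, 0, 0, 8, 8, 2, 3, 3, 1] sum 34, len 9
add 3: [9, 0, 0, 8, 8, 2, 3, 3, 1, 3] sum 37, len 10
add 5: [9, 0, 0, 8, 8, 2, 3, 3, 1, 3, 5] sum 42, len 11
add 4: [9, 0, 0, 8, 8, 2, 3, 3, 1, 3, 5, 4] sum 46, len 12
add 6: [9, 0, 0, 8, 8, 2, 3, 3, 1, 3, 5, 4, 6] sum 52, len 13
add 9: [9, 0, 0, 8, 8, 2, 3, 3, 1, 3, 5, 4, 6, 9] sum 61, len 14
add 8: [0, 0, 8, 8, 2, 3, 3, 1, 3, 5, 4, 6, 9, 8] sum 60, len 14
add 7: [0, 0, 8, 8, 2, 3, 3, 1, 3, 5, 4, 6, 9, 8, 7] sum 67, len 15
add 0: [0, 0, 8, 8, 2, 3, 3, 1, 3, 5, 4, 6, 9, 8, 7, 0] sum 67, len 16
add 3: [8, 2, 3, 3, 1, 3, 5, 4, 6, 9, 8, 7, 0, 3] sum 62, len 14
add 3: [8, 2, 3, 3, 1, 3, 5, 4, 6, 9, 8, 7, 0, 3, 3] sum 65, len 15
Longest length seen: 16.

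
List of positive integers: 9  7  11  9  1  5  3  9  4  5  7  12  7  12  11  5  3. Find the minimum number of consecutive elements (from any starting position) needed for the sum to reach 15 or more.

2

Extend right; whenever the sum reaches 15, record the length and shrink from the left:
add 9: running sum 9 < 15
end 1: [9, 7] sum 16, len 2
end 2: [7, 11] sum 18, len 2
end 3: [11, 9] sum 20, len 2
end 4: [11, 9, 1] sum 21, len 3
end 5: [9, 1, 5] sum 15, len 3
end 6: [9, 1, 5, 3] sum 18, len 4
end 7: [5, 3, 9] sum 17, len 3
end 8: [3, 9, 4] sum 16, len 3
end 9: [9, 4, 5] sum 18, len 3
end 10: [4, 5, 7] sum 16, len 3
end 11: [7, 12] sum 19, len 2
end 12: [12, 7] sum 19, len 2
end 13: [7, 12] sum 19, len 2
end 14: [12, 11] sum 23, len 2
end 15: [11, 5] sum 16, len 2
end 16: [11, 5, 3] sum 19, len 3
Shortest qualifying length: 2.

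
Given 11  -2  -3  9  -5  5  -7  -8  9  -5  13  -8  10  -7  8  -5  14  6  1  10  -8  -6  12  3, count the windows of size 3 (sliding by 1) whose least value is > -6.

[11, -2, -3] → min -3  > -6 ✓
[-2, -3, 9] → min -3  > -6 ✓
[-3, 9, -5] → min -5  > -6 ✓
[9, -5, 5] → min -5  > -6 ✓
[-5, 5, -7] → min -7
[5, -7, -8] → min -8
[-7, -8, 9] → min -8
[-8, 9, -5] → min -8
[9, -5, 13] → min -5  > -6 ✓
[-5, 13, -8] → min -8
[13, -8, 10] → min -8
[-8, 10, -7] → min -8
[10, -7, 8] → min -7
[-7, 8, -5] → min -7
[8, -5, 14] → min -5  > -6 ✓
[-5, 14, 6] → min -5  > -6 ✓
[14, 6, 1] → min 1  > -6 ✓
[6, 1, 10] → min 1  > -6 ✓
[1, 10, -8] → min -8
[10, -8, -6] → min -8
[-8, -6, 12] → min -8
[-6, 12, 3] → min -6
9 windows satisfy the condition.

9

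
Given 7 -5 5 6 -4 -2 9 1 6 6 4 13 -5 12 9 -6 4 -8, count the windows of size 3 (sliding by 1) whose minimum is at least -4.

(7, -5, 5) → min -5
(-5, 5, 6) → min -5
(5, 6, -4) → min -4  ≥ -4 ✓
(6, -4, -2) → min -4  ≥ -4 ✓
(-4, -2, 9) → min -4  ≥ -4 ✓
(-2, 9, 1) → min -2  ≥ -4 ✓
(9, 1, 6) → min 1  ≥ -4 ✓
(1, 6, 6) → min 1  ≥ -4 ✓
(6, 6, 4) → min 4  ≥ -4 ✓
(6, 4, 13) → min 4  ≥ -4 ✓
(4, 13, -5) → min -5
(13, -5, 12) → min -5
(-5, 12, 9) → min -5
(12, 9, -6) → min -6
(9, -6, 4) → min -6
(-6, 4, -8) → min -8
8 windows satisfy the condition.

8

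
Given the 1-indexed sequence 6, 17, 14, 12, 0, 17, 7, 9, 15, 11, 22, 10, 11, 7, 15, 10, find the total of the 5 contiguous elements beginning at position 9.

Elements at indices 9..13: 15, 11, 22, 10, 11
sum(15, 11, 22, 10, 11) = 69

69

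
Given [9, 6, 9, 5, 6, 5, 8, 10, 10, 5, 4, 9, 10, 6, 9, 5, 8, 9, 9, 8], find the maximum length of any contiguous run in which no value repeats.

5

[9] len 1
[9, 6] len 2
[6, 9] len 2
[6, 9, 5] len 3
[9, 5, 6] len 3
[6, 5] len 2
[6, 5, 8] len 3
[6, 5, 8, 10] len 4
[10] len 1
[10, 5] len 2
[10, 5, 4] len 3
[10, 5, 4, 9] len 4
[5, 4, 9, 10] len 4
[5, 4, 9, 10, 6] len 5
[10, 6, 9] len 3
[10, 6, 9, 5] len 4
[10, 6, 9, 5, 8] len 5
[5, 8, 9] len 3
[9] len 1
[9, 8] len 2
Longest all-distinct length: 5.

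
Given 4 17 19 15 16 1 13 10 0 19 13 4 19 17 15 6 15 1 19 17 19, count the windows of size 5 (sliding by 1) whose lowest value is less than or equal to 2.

(4, 17, 19, 15, 16) → min 4
(17, 19, 15, 16, 1) → min 1  ≤ 2 ✓
(19, 15, 16, 1, 13) → min 1  ≤ 2 ✓
(15, 16, 1, 13, 10) → min 1  ≤ 2 ✓
(16, 1, 13, 10, 0) → min 0  ≤ 2 ✓
(1, 13, 10, 0, 19) → min 0  ≤ 2 ✓
(13, 10, 0, 19, 13) → min 0  ≤ 2 ✓
(10, 0, 19, 13, 4) → min 0  ≤ 2 ✓
(0, 19, 13, 4, 19) → min 0  ≤ 2 ✓
(19, 13, 4, 19, 17) → min 4
(13, 4, 19, 17, 15) → min 4
(4, 19, 17, 15, 6) → min 4
(19, 17, 15, 6, 15) → min 6
(17, 15, 6, 15, 1) → min 1  ≤ 2 ✓
(15, 6, 15, 1, 19) → min 1  ≤ 2 ✓
(6, 15, 1, 19, 17) → min 1  ≤ 2 ✓
(15, 1, 19, 17, 19) → min 1  ≤ 2 ✓
12 windows satisfy the condition.

12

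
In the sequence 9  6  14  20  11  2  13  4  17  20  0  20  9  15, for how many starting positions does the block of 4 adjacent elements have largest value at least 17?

10

[9, 6, 14, 20] → max 20  ≥ 17 ✓
[6, 14, 20, 11] → max 20  ≥ 17 ✓
[14, 20, 11, 2] → max 20  ≥ 17 ✓
[20, 11, 2, 13] → max 20  ≥ 17 ✓
[11, 2, 13, 4] → max 13
[2, 13, 4, 17] → max 17  ≥ 17 ✓
[13, 4, 17, 20] → max 20  ≥ 17 ✓
[4, 17, 20, 0] → max 20  ≥ 17 ✓
[17, 20, 0, 20] → max 20  ≥ 17 ✓
[20, 0, 20, 9] → max 20  ≥ 17 ✓
[0, 20, 9, 15] → max 20  ≥ 17 ✓
10 windows satisfy the condition.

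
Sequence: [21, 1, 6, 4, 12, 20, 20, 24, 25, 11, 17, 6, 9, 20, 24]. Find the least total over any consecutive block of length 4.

(21, 1, 6, 4) → sum 32
(1, 6, 4, 12) → sum 23
(6, 4, 12, 20) → sum 42
(4, 12, 20, 20) → sum 56
(12, 20, 20, 24) → sum 76
(20, 20, 24, 25) → sum 89
(20, 24, 25, 11) → sum 80
(24, 25, 11, 17) → sum 77
(25, 11, 17, 6) → sum 59
(11, 17, 6, 9) → sum 43
(17, 6, 9, 20) → sum 52
(6, 9, 20, 24) → sum 59
Least of these is 23.

23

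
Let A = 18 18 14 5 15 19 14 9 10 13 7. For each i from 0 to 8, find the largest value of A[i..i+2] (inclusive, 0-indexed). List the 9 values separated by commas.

18, 18, 15, 19, 19, 19, 14, 13, 13

[18, 18, 14] → max 18
[18, 14, 5] → max 18
[14, 5, 15] → max 15
[5, 15, 19] → max 19
[15, 19, 14] → max 19
[19, 14, 9] → max 19
[14, 9, 10] → max 14
[9, 10, 13] → max 13
[10, 13, 7] → max 13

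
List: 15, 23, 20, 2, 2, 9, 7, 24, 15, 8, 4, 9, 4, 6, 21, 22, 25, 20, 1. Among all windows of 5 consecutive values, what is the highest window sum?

(15, 23, 20, 2, 2) → sum 62
(23, 20, 2, 2, 9) → sum 56
(20, 2, 2, 9, 7) → sum 40
(2, 2, 9, 7, 24) → sum 44
(2, 9, 7, 24, 15) → sum 57
(9, 7, 24, 15, 8) → sum 63
(7, 24, 15, 8, 4) → sum 58
(24, 15, 8, 4, 9) → sum 60
(15, 8, 4, 9, 4) → sum 40
(8, 4, 9, 4, 6) → sum 31
(4, 9, 4, 6, 21) → sum 44
(9, 4, 6, 21, 22) → sum 62
(4, 6, 21, 22, 25) → sum 78
(6, 21, 22, 25, 20) → sum 94
(21, 22, 25, 20, 1) → sum 89
Highest of these is 94.

94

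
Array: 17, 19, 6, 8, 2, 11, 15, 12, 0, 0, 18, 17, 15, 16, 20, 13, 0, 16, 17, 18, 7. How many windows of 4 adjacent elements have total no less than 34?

17 19 6 8 → sum 50  ≥ 34 ✓
19 6 8 2 → sum 35  ≥ 34 ✓
6 8 2 11 → sum 27
8 2 11 15 → sum 36  ≥ 34 ✓
2 11 15 12 → sum 40  ≥ 34 ✓
11 15 12 0 → sum 38  ≥ 34 ✓
15 12 0 0 → sum 27
12 0 0 18 → sum 30
0 0 18 17 → sum 35  ≥ 34 ✓
0 18 17 15 → sum 50  ≥ 34 ✓
18 17 15 16 → sum 66  ≥ 34 ✓
17 15 16 20 → sum 68  ≥ 34 ✓
15 16 20 13 → sum 64  ≥ 34 ✓
16 20 13 0 → sum 49  ≥ 34 ✓
20 13 0 16 → sum 49  ≥ 34 ✓
13 0 16 17 → sum 46  ≥ 34 ✓
0 16 17 18 → sum 51  ≥ 34 ✓
16 17 18 7 → sum 58  ≥ 34 ✓
15 windows satisfy the condition.

15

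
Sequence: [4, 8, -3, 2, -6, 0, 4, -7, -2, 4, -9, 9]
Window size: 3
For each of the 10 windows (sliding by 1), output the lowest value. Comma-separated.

-3, -3, -6, -6, -6, -7, -7, -7, -9, -9

(4, 8, -3) → min -3
(8, -3, 2) → min -3
(-3, 2, -6) → min -6
(2, -6, 0) → min -6
(-6, 0, 4) → min -6
(0, 4, -7) → min -7
(4, -7, -2) → min -7
(-7, -2, 4) → min -7
(-2, 4, -9) → min -9
(4, -9, 9) → min -9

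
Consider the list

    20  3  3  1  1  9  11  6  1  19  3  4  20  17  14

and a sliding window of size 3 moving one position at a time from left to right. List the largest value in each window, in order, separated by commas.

20, 3, 3, 9, 11, 11, 11, 19, 19, 19, 20, 20, 20

[20, 3, 3] → max 20
[3, 3, 1] → max 3
[3, 1, 1] → max 3
[1, 1, 9] → max 9
[1, 9, 11] → max 11
[9, 11, 6] → max 11
[11, 6, 1] → max 11
[6, 1, 19] → max 19
[1, 19, 3] → max 19
[19, 3, 4] → max 19
[3, 4, 20] → max 20
[4, 20, 17] → max 20
[20, 17, 14] → max 20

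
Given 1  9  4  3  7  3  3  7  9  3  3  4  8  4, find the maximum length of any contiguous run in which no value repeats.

5

add 1: [1] len 1
add 9: [1, 9] len 2
add 4: [1, 9, 4] len 3
add 3: [1, 9, 4, 3] len 4
add 7: [1, 9, 4, 3, 7] len 5
add 3 (repeat 3, move left end past it): [7, 3] len 2
add 3 (repeat 3, move left end past it): [3] len 1
add 7: [3, 7] len 2
add 9: [3, 7, 9] len 3
add 3 (repeat 3, move left end past it): [7, 9, 3] len 3
add 3 (repeat 3, move left end past it): [3] len 1
add 4: [3, 4] len 2
add 8: [3, 4, 8] len 3
add 4 (repeat 4, move left end past it): [8, 4] len 2
Longest all-distinct length: 5.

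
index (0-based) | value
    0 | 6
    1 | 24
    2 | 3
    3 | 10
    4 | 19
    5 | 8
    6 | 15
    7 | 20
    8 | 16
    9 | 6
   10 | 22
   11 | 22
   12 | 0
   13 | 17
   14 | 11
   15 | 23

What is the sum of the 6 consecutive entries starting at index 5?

Elements at indices 5..10: 8, 15, 20, 16, 6, 22
sum(8, 15, 20, 16, 6, 22) = 87

87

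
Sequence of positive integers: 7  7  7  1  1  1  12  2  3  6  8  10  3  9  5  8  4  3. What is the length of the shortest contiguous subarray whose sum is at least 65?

add 7: running sum 7 < 65
add 7: running sum 14 < 65
add 7: running sum 21 < 65
add 1: running sum 22 < 65
add 1: running sum 23 < 65
add 1: running sum 24 < 65
add 12: running sum 36 < 65
add 2: running sum 38 < 65
add 3: running sum 41 < 65
add 6: running sum 47 < 65
add 8: running sum 55 < 65
end 11: [7, 7, 7, 1, 1, 1, 12, 2, 3, 6, 8, 10] sum 65, len 12
end 12: [7, 7, 7, 1, 1, 1, 12, 2, 3, 6, 8, 10, 3] sum 68, len 13
end 13: [7, 7, 1, 1, 1, 12, 2, 3, 6, 8, 10, 3, 9] sum 70, len 13
end 14: [7, 1, 1, 1, 12, 2, 3, 6, 8, 10, 3, 9, 5] sum 68, len 13
end 15: [12, 2, 3, 6, 8, 10, 3, 9, 5, 8] sum 66, len 10
end 16: [12, 2, 3, 6, 8, 10, 3, 9, 5, 8, 4] sum 70, len 11
end 17: [12, 2, 3, 6, 8, 10, 3, 9, 5, 8, 4, 3] sum 73, len 12
Shortest qualifying length: 10.

10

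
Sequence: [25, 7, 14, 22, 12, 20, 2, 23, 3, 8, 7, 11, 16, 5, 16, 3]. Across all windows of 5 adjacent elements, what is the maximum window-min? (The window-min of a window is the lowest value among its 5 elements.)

Each size-5 window and its min:
25 7 14 22 12 → min 7
7 14 22 12 20 → min 7
14 22 12 20 2 → min 2
22 12 20 2 23 → min 2
12 20 2 23 3 → min 2
20 2 23 3 8 → min 2
2 23 3 8 7 → min 2
23 3 8 7 11 → min 3
3 8 7 11 16 → min 3
8 7 11 16 5 → min 5
7 11 16 5 16 → min 5
11 16 5 16 3 → min 3
Maximum of these is 7.

7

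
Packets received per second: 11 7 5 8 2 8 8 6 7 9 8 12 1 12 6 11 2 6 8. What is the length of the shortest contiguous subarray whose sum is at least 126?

18

add 11: running sum 11 < 126
add 7: running sum 18 < 126
add 5: running sum 23 < 126
add 8: running sum 31 < 126
add 2: running sum 33 < 126
add 8: running sum 41 < 126
add 8: running sum 49 < 126
add 6: running sum 55 < 126
add 7: running sum 62 < 126
add 9: running sum 71 < 126
add 8: running sum 79 < 126
add 12: running sum 91 < 126
add 1: running sum 92 < 126
add 12: running sum 104 < 126
add 6: running sum 110 < 126
add 11: running sum 121 < 126
add 2: running sum 123 < 126
add 6: shortest ending here [11, 7, 5, 8, 2, 8, 8, 6, 7, 9, 8, 12, 1, 12, 6, 11, 2, 6] sum 129, len 18
add 8: shortest ending here [7, 5, 8, 2, 8, 8, 6, 7, 9, 8, 12, 1, 12, 6, 11, 2, 6, 8] sum 126, len 18
Shortest qualifying length: 18.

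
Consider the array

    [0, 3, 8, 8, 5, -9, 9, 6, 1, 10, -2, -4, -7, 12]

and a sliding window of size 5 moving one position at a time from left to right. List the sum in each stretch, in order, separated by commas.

24, 15, 21, 19, 12, 17, 24, 11, -2, 9

Sliding a size-5 window across the 14 values:
[0, 3, 8, 8, 5] → sum 24
[3, 8, 8, 5, -9] → sum 15
[8, 8, 5, -9, 9] → sum 21
[8, 5, -9, 9, 6] → sum 19
[5, -9, 9, 6, 1] → sum 12
[-9, 9, 6, 1, 10] → sum 17
[9, 6, 1, 10, -2] → sum 24
[6, 1, 10, -2, -4] → sum 11
[1, 10, -2, -4, -7] → sum -2
[10, -2, -4, -7, 12] → sum 9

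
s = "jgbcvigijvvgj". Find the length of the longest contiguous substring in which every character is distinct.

[j] len 1
[j, g] len 2
[j, g, b] len 3
[j, g, b, c] len 4
[j, g, b, c, v] len 5
[j, g, b, c, v, i] len 6
[b, c, v, i, g] len 5
[g, i] len 2
[g, i, j] len 3
[g, i, j, v] len 4
[v] len 1
[v, g] len 2
[v, g, j] len 3
Longest all-distinct length: 6.

6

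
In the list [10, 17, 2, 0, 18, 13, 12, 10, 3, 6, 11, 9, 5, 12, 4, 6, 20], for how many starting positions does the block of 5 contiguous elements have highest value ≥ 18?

6

(10, 17, 2, 0, 18) → max 18  ≥ 18 ✓
(17, 2, 0, 18, 13) → max 18  ≥ 18 ✓
(2, 0, 18, 13, 12) → max 18  ≥ 18 ✓
(0, 18, 13, 12, 10) → max 18  ≥ 18 ✓
(18, 13, 12, 10, 3) → max 18  ≥ 18 ✓
(13, 12, 10, 3, 6) → max 13
(12, 10, 3, 6, 11) → max 12
(10, 3, 6, 11, 9) → max 11
(3, 6, 11, 9, 5) → max 11
(6, 11, 9, 5, 12) → max 12
(11, 9, 5, 12, 4) → max 12
(9, 5, 12, 4, 6) → max 12
(5, 12, 4, 6, 20) → max 20  ≥ 18 ✓
6 windows satisfy the condition.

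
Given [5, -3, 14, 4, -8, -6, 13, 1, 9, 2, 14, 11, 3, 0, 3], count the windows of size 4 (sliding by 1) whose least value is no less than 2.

2

(5, -3, 14, 4) → min -3
(-3, 14, 4, -8) → min -8
(14, 4, -8, -6) → min -8
(4, -8, -6, 13) → min -8
(-8, -6, 13, 1) → min -8
(-6, 13, 1, 9) → min -6
(13, 1, 9, 2) → min 1
(1, 9, 2, 14) → min 1
(9, 2, 14, 11) → min 2  ≥ 2 ✓
(2, 14, 11, 3) → min 2  ≥ 2 ✓
(14, 11, 3, 0) → min 0
(11, 3, 0, 3) → min 0
2 windows satisfy the condition.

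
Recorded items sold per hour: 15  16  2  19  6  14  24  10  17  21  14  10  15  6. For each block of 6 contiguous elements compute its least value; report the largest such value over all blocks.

(15, 16, 2, 19, 6, 14) → min 2
(16, 2, 19, 6, 14, 24) → min 2
(2, 19, 6, 14, 24, 10) → min 2
(19, 6, 14, 24, 10, 17) → min 6
(6, 14, 24, 10, 17, 21) → min 6
(14, 24, 10, 17, 21, 14) → min 10
(24, 10, 17, 21, 14, 10) → min 10
(10, 17, 21, 14, 10, 15) → min 10
(17, 21, 14, 10, 15, 6) → min 6
Largest of these is 10.

10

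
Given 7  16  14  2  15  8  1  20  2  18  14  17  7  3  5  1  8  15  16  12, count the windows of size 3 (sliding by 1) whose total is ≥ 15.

16

7 16 14 → sum 37  ≥ 15 ✓
16 14 2 → sum 32  ≥ 15 ✓
14 2 15 → sum 31  ≥ 15 ✓
2 15 8 → sum 25  ≥ 15 ✓
15 8 1 → sum 24  ≥ 15 ✓
8 1 20 → sum 29  ≥ 15 ✓
1 20 2 → sum 23  ≥ 15 ✓
20 2 18 → sum 40  ≥ 15 ✓
2 18 14 → sum 34  ≥ 15 ✓
18 14 17 → sum 49  ≥ 15 ✓
14 17 7 → sum 38  ≥ 15 ✓
17 7 3 → sum 27  ≥ 15 ✓
7 3 5 → sum 15  ≥ 15 ✓
3 5 1 → sum 9
5 1 8 → sum 14
1 8 15 → sum 24  ≥ 15 ✓
8 15 16 → sum 39  ≥ 15 ✓
15 16 12 → sum 43  ≥ 15 ✓
16 windows satisfy the condition.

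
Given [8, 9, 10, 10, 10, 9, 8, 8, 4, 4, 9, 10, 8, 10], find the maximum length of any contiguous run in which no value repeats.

4

add 8: [8] len 1
add 9: [8, 9] len 2
add 10: [8, 9, 10] len 3
add 10 (repeat 10, move left end past it): [10] len 1
add 10 (repeat 10, move left end past it): [10] len 1
add 9: [10, 9] len 2
add 8: [10, 9, 8] len 3
add 8 (repeat 8, move left end past it): [8] len 1
add 4: [8, 4] len 2
add 4 (repeat 4, move left end past it): [4] len 1
add 9: [4, 9] len 2
add 10: [4, 9, 10] len 3
add 8: [4, 9, 10, 8] len 4
add 10 (repeat 10, move left end past it): [8, 10] len 2
Longest all-distinct length: 4.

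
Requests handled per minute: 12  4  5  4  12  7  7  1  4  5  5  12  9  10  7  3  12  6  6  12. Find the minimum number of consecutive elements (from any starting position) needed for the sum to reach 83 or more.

Extend right; whenever the sum reaches 83, record the length and shrink from the left:
add 12: running sum 12 < 83
add 4: running sum 16 < 83
add 5: running sum 21 < 83
add 4: running sum 25 < 83
add 12: running sum 37 < 83
add 7: running sum 44 < 83
add 7: running sum 51 < 83
add 1: running sum 52 < 83
add 4: running sum 56 < 83
add 5: running sum 61 < 83
add 5: running sum 66 < 83
add 12: running sum 78 < 83
end 12: [12, 4, 5, 4, 12, 7, 7, 1, 4, 5, 5, 12, 9] sum 87, len 13
end 13: [4, 5, 4, 12, 7, 7, 1, 4, 5, 5, 12, 9, 10] sum 85, len 13
end 14: [4, 12, 7, 7, 1, 4, 5, 5, 12, 9, 10, 7] sum 83, len 12
end 15: [4, 12, 7, 7, 1, 4, 5, 5, 12, 9, 10, 7, 3] sum 86, len 13
end 16: [12, 7, 7, 1, 4, 5, 5, 12, 9, 10, 7, 3, 12] sum 94, len 13
end 17: [7, 7, 1, 4, 5, 5, 12, 9, 10, 7, 3, 12, 6] sum 88, len 13
end 18: [7, 1, 4, 5, 5, 12, 9, 10, 7, 3, 12, 6, 6] sum 87, len 13
end 19: [5, 5, 12, 9, 10, 7, 3, 12, 6, 6, 12] sum 87, len 11
Shortest qualifying length: 11.

11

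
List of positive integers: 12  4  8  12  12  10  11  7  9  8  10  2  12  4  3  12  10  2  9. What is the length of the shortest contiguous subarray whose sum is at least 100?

11

Extend right; whenever the sum reaches 100, record the length and shrink from the left:
add 12: running sum 12 < 100
add 4: running sum 16 < 100
add 8: running sum 24 < 100
add 12: running sum 36 < 100
add 12: running sum 48 < 100
add 10: running sum 58 < 100
add 11: running sum 69 < 100
add 7: running sum 76 < 100
add 9: running sum 85 < 100
add 8: running sum 93 < 100
add 10: shortest ending here [12, 4, 8, 12, 12, 10, 11, 7, 9, 8, 10] sum 103, len 11
add 2: shortest ending here [12, 4, 8, 12, 12, 10, 11, 7, 9, 8, 10, 2] sum 105, len 12
add 12: shortest ending here [8, 12, 12, 10, 11, 7, 9, 8, 10, 2, 12] sum 101, len 11
add 4: shortest ending here [8, 12, 12, 10, 11, 7, 9, 8, 10, 2, 12, 4] sum 105, len 12
add 3: shortest ending here [12, 12, 10, 11, 7, 9, 8, 10, 2, 12, 4, 3] sum 100, len 12
add 12: shortest ending here [12, 10, 11, 7, 9, 8, 10, 2, 12, 4, 3, 12] sum 100, len 12
add 10: shortest ending here [12, 10, 11, 7, 9, 8, 10, 2, 12, 4, 3, 12, 10] sum 110, len 13
add 2: shortest ending here [10, 11, 7, 9, 8, 10, 2, 12, 4, 3, 12, 10, 2] sum 100, len 13
add 9: shortest ending here [10, 11, 7, 9, 8, 10, 2, 12, 4, 3, 12, 10, 2, 9] sum 109, len 14
Shortest qualifying length: 11.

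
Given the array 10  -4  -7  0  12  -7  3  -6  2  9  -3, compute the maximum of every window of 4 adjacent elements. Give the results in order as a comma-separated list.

[10, -4, -7, 0] → max 10
[-4, -7, 0, 12] → max 12
[-7, 0, 12, -7] → max 12
[0, 12, -7, 3] → max 12
[12, -7, 3, -6] → max 12
[-7, 3, -6, 2] → max 3
[3, -6, 2, 9] → max 9
[-6, 2, 9, -3] → max 9

10, 12, 12, 12, 12, 3, 9, 9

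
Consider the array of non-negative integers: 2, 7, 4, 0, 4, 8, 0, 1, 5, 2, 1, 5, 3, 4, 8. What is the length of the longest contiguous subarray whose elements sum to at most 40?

12

→ 2: sum 2, len 1
→ 7: sum 9, len 2
→ 4: sum 13, len 3
→ 0: sum 13, len 4
→ 4: sum 17, len 5
→ 8: sum 25, len 6
→ 0: sum 25, len 7
→ 1: sum 26, len 8
→ 5: sum 31, len 9
→ 2: sum 33, len 10
→ 1: sum 34, len 11
→ 5: sum 39, len 12
→ 3 (dropped 2): sum 40, len 12
→ 4 (dropped 7): sum 37, len 12
→ 8 (dropped 4, 0, 4): sum 37, len 10
Longest length seen: 12.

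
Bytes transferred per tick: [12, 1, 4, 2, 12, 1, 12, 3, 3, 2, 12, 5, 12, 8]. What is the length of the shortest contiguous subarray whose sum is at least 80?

add 12: running sum 12 < 80
add 1: running sum 13 < 80
add 4: running sum 17 < 80
add 2: running sum 19 < 80
add 12: running sum 31 < 80
add 1: running sum 32 < 80
add 12: running sum 44 < 80
add 3: running sum 47 < 80
add 3: running sum 50 < 80
add 2: running sum 52 < 80
add 12: running sum 64 < 80
add 5: running sum 69 < 80
add 12: shortest ending here [12, 1, 4, 2, 12, 1, 12, 3, 3, 2, 12, 5, 12] sum 81, len 13
add 8: shortest ending here [12, 1, 4, 2, 12, 1, 12, 3, 3, 2, 12, 5, 12, 8] sum 89, len 14
Shortest qualifying length: 13.

13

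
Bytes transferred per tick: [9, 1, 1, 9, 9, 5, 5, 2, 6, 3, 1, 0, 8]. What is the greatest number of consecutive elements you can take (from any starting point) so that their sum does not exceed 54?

12

[9] sum 9 len 1
[9, 1] sum 10 len 2
[9, 1, 1] sum 11 len 3
[9, 1, 1, 9] sum 20 len 4
[9, 1, 1, 9, 9] sum 29 len 5
[9, 1, 1, 9, 9, 5] sum 34 len 6
[9, 1, 1, 9, 9, 5, 5] sum 39 len 7
[9, 1, 1, 9, 9, 5, 5, 2] sum 41 len 8
[9, 1, 1, 9, 9, 5, 5, 2, 6] sum 47 len 9
[9, 1, 1, 9, 9, 5, 5, 2, 6, 3] sum 50 len 10
[9, 1, 1, 9, 9, 5, 5, 2, 6, 3, 1] sum 51 len 11
[9, 1, 1, 9, 9, 5, 5, 2, 6, 3, 1, 0] sum 51 len 12
[1, 1, 9, 9, 5, 5, 2, 6, 3, 1, 0, 8] sum 50 len 12
Longest length seen: 12.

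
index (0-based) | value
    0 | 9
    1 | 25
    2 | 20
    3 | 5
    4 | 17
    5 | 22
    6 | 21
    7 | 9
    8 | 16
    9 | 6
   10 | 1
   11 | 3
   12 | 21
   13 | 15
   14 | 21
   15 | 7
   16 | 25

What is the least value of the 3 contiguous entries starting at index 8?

1

Elements at indices 8..10: 16, 6, 1
min(16, 6, 1) = 1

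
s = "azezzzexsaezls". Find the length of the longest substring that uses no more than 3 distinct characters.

7

add a: window [a] (1 distinct), len 1
add z: window [a, z] (2 distinct), len 2
add e: window [a, z, e] (3 distinct), len 3
add z: window [a, z, e, z] (3 distinct), len 4
add z: window [a, z, e, z, z] (3 distinct), len 5
add z: window [a, z, e, z, z, z] (3 distinct), len 6
add e: window [a, z, e, z, z, z, e] (3 distinct), len 7
add x: window [z, e, z, z, z, e, x] (3 distinct), len 7
add s: window [e, x, s] (3 distinct), len 3
add a: window [x, s, a] (3 distinct), len 3
add e: window [s, a, e] (3 distinct), len 3
add z: window [a, e, z] (3 distinct), len 3
add l: window [e, z, l] (3 distinct), len 3
add s: window [z, l, s] (3 distinct), len 3
Longest length with ≤3 distinct: 7.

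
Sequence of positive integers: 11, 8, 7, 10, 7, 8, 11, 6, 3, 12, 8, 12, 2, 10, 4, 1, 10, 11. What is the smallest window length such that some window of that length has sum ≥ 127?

add 11: running sum 11 < 127
add 8: running sum 19 < 127
add 7: running sum 26 < 127
add 10: running sum 36 < 127
add 7: running sum 43 < 127
add 8: running sum 51 < 127
add 11: running sum 62 < 127
add 6: running sum 68 < 127
add 3: running sum 71 < 127
add 12: running sum 83 < 127
add 8: running sum 91 < 127
add 12: running sum 103 < 127
add 2: running sum 105 < 127
add 10: running sum 115 < 127
add 4: running sum 119 < 127
add 1: running sum 120 < 127
end 16: [11, 8, 7, 10, 7, 8, 11, 6, 3, 12, 8, 12, 2, 10, 4, 1, 10] sum 130, len 17
end 17: [8, 7, 10, 7, 8, 11, 6, 3, 12, 8, 12, 2, 10, 4, 1, 10, 11] sum 130, len 17
Shortest qualifying length: 17.

17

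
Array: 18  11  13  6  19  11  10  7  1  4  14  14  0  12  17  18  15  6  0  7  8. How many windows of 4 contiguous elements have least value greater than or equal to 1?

18 11 13 6 → min 6  ≥ 1 ✓
11 13 6 19 → min 6  ≥ 1 ✓
13 6 19 11 → min 6  ≥ 1 ✓
6 19 11 10 → min 6  ≥ 1 ✓
19 11 10 7 → min 7  ≥ 1 ✓
11 10 7 1 → min 1  ≥ 1 ✓
10 7 1 4 → min 1  ≥ 1 ✓
7 1 4 14 → min 1  ≥ 1 ✓
1 4 14 14 → min 1  ≥ 1 ✓
4 14 14 0 → min 0
14 14 0 12 → min 0
14 0 12 17 → min 0
0 12 17 18 → min 0
12 17 18 15 → min 12  ≥ 1 ✓
17 18 15 6 → min 6  ≥ 1 ✓
18 15 6 0 → min 0
15 6 0 7 → min 0
6 0 7 8 → min 0
11 windows satisfy the condition.

11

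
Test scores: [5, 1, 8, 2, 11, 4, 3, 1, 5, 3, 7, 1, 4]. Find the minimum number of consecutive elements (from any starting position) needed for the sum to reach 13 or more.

Extend right; whenever the sum reaches 13, record the length and shrink from the left:
add 5: running sum 5 < 13
add 1: running sum 6 < 13
add 8: shortest ending here [5, 1, 8] sum 14, len 3
add 2: shortest ending here [5, 1, 8, 2] sum 16, len 4
add 11: shortest ending here [2, 11] sum 13, len 2
add 4: shortest ending here [11, 4] sum 15, len 2
add 3: shortest ending here [11, 4, 3] sum 18, len 3
add 1: shortest ending here [11, 4, 3, 1] sum 19, len 4
add 5: shortest ending here [4, 3, 1, 5] sum 13, len 4
add 3: shortest ending here [4, 3, 1, 5, 3] sum 16, len 5
add 7: shortest ending here [5, 3, 7] sum 15, len 3
add 1: shortest ending here [5, 3, 7, 1] sum 16, len 4
add 4: shortest ending here [3, 7, 1, 4] sum 15, len 4
Shortest qualifying length: 2.

2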